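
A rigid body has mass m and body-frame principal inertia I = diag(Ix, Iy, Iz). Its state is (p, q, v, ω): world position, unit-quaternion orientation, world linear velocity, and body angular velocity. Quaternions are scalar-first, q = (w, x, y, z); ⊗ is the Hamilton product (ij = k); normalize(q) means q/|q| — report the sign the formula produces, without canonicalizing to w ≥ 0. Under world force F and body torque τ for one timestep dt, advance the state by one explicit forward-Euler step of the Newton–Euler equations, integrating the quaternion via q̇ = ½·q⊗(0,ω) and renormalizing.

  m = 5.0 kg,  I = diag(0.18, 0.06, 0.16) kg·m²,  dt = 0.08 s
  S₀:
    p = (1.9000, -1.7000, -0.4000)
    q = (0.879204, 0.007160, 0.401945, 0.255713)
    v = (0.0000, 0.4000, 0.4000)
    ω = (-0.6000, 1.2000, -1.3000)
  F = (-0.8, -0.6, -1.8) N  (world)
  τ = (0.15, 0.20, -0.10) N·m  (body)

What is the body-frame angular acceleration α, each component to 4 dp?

precession coupling ω×(Iω) = (-0.1560, 0.0156, 0.0864)
α = I⁻¹(τ − ω×Iω) = (1.7000, 3.0733, -1.1650)

α = (1.7000, 3.0733, -1.1650)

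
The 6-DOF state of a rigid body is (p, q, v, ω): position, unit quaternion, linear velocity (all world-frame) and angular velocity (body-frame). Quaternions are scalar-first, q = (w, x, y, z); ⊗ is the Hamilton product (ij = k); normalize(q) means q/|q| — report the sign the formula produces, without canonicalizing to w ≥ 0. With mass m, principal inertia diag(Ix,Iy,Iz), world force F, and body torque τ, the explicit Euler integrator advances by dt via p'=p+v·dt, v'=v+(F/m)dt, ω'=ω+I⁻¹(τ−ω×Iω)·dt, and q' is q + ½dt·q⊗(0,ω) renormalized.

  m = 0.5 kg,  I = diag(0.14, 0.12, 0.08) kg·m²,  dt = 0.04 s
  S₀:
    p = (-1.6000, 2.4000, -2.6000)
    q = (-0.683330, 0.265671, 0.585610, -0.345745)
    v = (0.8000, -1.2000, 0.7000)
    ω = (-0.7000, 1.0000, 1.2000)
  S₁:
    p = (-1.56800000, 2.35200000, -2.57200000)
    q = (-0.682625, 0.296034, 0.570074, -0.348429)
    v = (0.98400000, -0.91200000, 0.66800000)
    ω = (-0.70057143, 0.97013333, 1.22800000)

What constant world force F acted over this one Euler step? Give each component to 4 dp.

v₁ − v₀ = (0.18400000, 0.28800000, -0.03200000)
applied force F = (2.3000, 3.6000, -0.4000)

F = (2.3000, 3.6000, -0.4000)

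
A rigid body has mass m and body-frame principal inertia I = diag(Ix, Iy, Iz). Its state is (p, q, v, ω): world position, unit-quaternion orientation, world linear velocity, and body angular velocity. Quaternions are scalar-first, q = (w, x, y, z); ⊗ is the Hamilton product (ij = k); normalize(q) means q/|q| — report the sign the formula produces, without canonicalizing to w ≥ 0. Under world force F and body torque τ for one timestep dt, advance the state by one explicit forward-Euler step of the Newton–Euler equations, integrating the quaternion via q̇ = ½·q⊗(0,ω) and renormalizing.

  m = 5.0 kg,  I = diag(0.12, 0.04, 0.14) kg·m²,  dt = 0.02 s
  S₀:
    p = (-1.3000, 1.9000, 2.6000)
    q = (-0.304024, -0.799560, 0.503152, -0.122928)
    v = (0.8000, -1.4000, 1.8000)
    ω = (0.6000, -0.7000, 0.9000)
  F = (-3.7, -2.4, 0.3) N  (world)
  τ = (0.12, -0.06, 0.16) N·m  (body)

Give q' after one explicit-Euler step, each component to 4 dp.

q' = (-0.2946, -0.7977, 0.5117, -0.1231)

q⊗(0,ω) = (0.9425776, 0.1843728, 0.8586640, -0.0158208)
updated quaternion q' = (-0.2946, -0.7977, 0.5117, -0.1231)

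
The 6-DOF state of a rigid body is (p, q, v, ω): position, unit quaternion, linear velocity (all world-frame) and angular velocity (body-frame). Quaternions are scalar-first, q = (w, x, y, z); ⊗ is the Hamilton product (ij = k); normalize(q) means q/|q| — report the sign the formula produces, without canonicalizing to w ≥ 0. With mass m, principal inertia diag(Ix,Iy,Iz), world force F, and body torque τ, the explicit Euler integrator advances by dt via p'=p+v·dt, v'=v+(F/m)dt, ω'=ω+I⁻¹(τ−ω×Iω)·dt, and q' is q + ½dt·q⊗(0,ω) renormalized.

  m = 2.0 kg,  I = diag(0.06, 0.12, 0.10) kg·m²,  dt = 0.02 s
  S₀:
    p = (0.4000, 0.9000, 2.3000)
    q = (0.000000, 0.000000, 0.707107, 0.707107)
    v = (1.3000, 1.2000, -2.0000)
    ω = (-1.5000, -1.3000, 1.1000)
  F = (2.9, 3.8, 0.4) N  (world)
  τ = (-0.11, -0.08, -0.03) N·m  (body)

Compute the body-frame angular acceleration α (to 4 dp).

gyro term ω×Iω = (0.0286, 0.0660, 0.1170)
α = I⁻¹(τ − ω×Iω) = (-2.3100, -1.2167, -1.4700)

α = (-2.3100, -1.2167, -1.4700)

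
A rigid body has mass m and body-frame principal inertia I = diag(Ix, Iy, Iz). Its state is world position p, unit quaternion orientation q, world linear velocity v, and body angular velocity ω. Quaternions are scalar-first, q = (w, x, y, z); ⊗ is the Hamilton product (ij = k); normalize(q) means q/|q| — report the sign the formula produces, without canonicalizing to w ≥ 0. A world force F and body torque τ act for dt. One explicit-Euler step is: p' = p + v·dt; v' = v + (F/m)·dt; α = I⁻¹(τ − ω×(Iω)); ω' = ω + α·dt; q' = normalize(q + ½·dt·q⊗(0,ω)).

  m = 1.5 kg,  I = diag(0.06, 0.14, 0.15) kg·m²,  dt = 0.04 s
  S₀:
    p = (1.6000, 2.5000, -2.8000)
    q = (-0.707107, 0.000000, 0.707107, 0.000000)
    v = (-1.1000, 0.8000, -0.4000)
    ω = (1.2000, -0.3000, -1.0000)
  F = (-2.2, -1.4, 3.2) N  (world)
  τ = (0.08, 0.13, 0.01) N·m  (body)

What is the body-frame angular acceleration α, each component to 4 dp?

α = (1.2833, 0.1571, 0.2587)

gyro term ω×Iω = (0.0030, 0.1080, -0.0288)
angular accel α = (1.2833, 0.1571, 0.2587)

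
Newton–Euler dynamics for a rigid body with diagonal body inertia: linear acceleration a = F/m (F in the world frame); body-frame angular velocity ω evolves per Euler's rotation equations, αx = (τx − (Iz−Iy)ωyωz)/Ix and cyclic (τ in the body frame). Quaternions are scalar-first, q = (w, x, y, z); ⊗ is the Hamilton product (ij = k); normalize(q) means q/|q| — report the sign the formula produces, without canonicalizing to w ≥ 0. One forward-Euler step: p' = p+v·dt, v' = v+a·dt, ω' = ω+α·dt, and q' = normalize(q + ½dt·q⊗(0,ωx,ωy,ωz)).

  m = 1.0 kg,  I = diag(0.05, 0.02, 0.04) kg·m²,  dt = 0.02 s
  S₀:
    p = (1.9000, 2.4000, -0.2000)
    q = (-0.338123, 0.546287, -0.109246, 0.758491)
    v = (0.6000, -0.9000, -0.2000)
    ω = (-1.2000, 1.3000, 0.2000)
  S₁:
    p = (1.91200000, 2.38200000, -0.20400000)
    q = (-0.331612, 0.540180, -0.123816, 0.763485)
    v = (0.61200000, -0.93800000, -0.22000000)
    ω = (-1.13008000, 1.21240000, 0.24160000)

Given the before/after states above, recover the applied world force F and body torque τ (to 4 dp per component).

Δω = ω₁−ω₀ = (0.06992000, -0.08760000, 0.04160000)
applied torque τ = (0.1800, -0.0900, 0.1300)
v₁ − v₀ = (0.01200000, -0.03800000, -0.02000000)
m·(v₁−v₀)/dt = (0.6000, -1.9000, -1.0000)

F = (0.6000, -1.9000, -1.0000)
τ = (0.1800, -0.0900, 0.1300)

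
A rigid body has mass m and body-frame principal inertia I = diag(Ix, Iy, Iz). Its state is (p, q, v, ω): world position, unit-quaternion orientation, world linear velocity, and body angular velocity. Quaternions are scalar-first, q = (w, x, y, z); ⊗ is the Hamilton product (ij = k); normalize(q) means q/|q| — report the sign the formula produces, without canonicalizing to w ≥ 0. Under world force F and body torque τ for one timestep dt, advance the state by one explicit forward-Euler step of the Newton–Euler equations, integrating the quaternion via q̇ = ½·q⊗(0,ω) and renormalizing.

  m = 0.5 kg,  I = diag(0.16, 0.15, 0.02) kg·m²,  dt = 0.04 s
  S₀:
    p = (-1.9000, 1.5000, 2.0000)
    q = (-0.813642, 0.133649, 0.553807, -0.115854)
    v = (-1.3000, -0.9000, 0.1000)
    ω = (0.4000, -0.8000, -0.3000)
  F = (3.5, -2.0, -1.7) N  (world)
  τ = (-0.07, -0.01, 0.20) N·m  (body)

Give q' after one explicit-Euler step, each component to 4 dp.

2q̇ = q⊗(0,ω) = (0.3548298, -0.5842821, 0.6446667, -0.0843494)
q + ½dt·q⊗(0,ω), renormalized = (-0.8064, 0.1219, 0.5666, -0.1175)

q' = (-0.8064, 0.1219, 0.5666, -0.1175)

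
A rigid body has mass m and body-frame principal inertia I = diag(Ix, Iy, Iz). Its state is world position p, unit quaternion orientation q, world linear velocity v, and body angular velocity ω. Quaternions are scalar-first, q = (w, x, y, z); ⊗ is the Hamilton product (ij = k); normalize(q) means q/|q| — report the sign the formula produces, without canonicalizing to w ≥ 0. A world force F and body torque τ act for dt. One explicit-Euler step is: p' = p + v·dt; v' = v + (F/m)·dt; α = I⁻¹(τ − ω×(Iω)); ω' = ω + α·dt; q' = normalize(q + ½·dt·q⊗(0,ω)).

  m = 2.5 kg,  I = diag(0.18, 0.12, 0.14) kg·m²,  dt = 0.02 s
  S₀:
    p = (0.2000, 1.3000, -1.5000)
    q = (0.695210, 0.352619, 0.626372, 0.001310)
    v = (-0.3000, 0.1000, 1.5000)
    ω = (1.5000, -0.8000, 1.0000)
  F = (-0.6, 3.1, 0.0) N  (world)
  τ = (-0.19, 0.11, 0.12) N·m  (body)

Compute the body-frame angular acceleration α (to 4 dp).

precession coupling ω×(Iω) = (-0.0160, 0.0600, 0.0720)
angular accel α = (-0.9667, 0.4167, 0.3429)

α = (-0.9667, 0.4167, 0.3429)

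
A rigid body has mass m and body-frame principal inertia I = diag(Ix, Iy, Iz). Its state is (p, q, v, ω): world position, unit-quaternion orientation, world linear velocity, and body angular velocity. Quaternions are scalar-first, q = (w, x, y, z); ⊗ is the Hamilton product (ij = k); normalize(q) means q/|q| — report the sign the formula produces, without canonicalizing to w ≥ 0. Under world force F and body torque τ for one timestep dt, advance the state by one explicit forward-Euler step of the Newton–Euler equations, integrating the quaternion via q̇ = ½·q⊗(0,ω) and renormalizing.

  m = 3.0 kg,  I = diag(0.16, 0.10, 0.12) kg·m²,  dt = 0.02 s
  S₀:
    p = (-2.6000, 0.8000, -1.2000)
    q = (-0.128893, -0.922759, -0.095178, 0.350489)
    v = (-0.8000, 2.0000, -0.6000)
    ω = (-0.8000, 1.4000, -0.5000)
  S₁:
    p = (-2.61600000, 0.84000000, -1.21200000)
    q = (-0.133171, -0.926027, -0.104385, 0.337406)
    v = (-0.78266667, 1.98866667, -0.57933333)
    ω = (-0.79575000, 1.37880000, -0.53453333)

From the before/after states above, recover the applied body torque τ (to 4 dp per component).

ω₁ − ω₀ = (0.00425000, -0.02120000, -0.03453333)
gyro term ω₀×Iω₀ = (-0.0140, 0.0160, 0.0672)
I·α + gyro = (0.0200, -0.0900, -0.1400)

τ = (0.0200, -0.0900, -0.1400)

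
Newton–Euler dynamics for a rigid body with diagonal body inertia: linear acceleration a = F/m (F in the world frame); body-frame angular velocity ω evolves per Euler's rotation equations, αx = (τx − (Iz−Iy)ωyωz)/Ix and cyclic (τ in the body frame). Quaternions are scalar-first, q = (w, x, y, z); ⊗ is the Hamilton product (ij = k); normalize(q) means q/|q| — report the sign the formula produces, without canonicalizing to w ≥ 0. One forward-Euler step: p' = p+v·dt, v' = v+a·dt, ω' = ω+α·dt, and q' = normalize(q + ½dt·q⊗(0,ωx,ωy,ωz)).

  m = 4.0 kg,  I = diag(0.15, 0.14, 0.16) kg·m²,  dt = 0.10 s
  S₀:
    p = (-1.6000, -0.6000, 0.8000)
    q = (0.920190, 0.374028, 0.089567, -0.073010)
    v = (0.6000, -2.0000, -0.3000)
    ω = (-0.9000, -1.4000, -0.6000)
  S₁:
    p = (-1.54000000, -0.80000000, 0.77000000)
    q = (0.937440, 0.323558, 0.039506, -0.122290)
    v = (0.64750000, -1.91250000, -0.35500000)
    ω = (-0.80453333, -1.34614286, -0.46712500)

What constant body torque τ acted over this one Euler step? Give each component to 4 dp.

τ = (0.1600, 0.0700, 0.2000)

rate change Δω = (0.09546667, 0.05385714, 0.13287500)
precession coupling = (0.0168, -0.0054, -0.0126)
τ = I·(Δω/dt) + ω₀×(Iω₀) = (0.1600, 0.0700, 0.2000)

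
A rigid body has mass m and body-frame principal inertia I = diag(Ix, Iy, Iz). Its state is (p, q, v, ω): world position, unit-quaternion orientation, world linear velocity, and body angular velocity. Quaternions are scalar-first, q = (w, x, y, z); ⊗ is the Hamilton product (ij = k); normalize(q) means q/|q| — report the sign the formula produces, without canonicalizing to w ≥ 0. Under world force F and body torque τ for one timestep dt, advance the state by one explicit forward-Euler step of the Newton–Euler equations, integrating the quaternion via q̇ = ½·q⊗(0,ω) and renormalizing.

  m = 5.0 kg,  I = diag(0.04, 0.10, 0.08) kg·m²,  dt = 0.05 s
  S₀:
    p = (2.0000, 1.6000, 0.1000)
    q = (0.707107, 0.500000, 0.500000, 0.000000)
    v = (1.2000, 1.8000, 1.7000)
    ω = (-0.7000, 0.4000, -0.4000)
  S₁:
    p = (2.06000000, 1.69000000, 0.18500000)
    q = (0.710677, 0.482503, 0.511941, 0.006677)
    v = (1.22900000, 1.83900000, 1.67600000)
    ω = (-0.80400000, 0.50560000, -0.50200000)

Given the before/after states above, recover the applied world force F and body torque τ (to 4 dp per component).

velocity change Δv = (0.02900000, 0.03900000, -0.02400000)
applied force F = (2.9000, 3.9000, -2.4000)
rate change Δω = (-0.10400000, 0.10560000, -0.10200000)
applied torque τ = (-0.0800, 0.2000, -0.1800)

F = (2.9000, 3.9000, -2.4000)
τ = (-0.0800, 0.2000, -0.1800)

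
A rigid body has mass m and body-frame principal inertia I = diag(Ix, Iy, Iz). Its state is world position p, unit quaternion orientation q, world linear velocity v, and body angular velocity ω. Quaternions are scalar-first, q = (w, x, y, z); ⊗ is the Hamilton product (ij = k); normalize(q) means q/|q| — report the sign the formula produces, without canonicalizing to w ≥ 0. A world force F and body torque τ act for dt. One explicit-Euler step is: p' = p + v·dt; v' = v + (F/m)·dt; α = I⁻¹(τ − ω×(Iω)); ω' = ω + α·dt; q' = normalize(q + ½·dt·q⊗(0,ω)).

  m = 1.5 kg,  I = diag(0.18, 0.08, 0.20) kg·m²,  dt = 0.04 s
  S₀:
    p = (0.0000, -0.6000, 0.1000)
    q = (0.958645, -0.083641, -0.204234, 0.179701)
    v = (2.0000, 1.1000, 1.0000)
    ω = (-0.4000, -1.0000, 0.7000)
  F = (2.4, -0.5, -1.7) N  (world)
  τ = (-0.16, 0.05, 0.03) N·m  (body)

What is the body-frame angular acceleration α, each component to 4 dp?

α = (-0.4222, 0.5550, 0.3500)

precession coupling ω×(Iω) = (-0.0840, 0.0056, -0.0400)
(τ − ω×Iω)/I = (-0.4222, 0.5550, 0.3500)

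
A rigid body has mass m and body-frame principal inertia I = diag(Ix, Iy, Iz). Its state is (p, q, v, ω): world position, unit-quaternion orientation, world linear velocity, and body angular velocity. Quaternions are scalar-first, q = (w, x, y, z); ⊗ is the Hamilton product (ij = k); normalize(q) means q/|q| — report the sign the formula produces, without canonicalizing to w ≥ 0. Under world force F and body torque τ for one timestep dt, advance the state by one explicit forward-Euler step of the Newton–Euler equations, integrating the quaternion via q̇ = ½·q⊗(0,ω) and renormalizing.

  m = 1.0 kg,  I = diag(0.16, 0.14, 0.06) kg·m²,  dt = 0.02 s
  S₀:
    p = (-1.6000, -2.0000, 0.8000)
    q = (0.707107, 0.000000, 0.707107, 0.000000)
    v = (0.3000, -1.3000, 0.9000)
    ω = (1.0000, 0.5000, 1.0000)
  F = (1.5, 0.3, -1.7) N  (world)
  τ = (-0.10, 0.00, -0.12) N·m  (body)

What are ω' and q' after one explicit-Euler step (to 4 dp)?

precession coupling ω×(Iω) = (-0.0400, 0.1000, -0.0100)
(τ − ω×Iω)/I = (-0.3750, -0.7143, -1.8333)
ω' = ω + α·dt = (0.9925, 0.4857, 0.9633)
2q̇ = q⊗(0,ω) = (-0.3535535, 1.4142140, 0.3535535, 0.0000000)
q + ½dt·q⊗(0,ω), renormalized = (0.7035, 0.0141, 0.7106, 0.0000)

ω' = (0.9925, 0.4857, 0.9633)
q' = (0.7035, 0.0141, 0.7106, 0.0000)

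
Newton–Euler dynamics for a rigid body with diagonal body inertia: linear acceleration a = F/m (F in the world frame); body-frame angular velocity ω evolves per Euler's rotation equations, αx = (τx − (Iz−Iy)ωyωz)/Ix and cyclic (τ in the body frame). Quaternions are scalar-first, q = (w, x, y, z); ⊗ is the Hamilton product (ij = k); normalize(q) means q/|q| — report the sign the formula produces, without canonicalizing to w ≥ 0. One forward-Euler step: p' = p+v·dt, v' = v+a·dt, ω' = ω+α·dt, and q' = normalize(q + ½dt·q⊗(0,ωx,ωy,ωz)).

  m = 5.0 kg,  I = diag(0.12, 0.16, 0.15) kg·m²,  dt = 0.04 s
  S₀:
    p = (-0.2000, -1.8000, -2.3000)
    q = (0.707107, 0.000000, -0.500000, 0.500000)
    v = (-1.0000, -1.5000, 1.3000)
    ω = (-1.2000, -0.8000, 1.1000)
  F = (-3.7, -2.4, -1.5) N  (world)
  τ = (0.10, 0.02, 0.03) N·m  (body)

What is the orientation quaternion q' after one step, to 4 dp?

q⊗(0,ω) = (-0.9500000, -0.9985284, -1.1656856, 0.1778177)
q' = normalize(q + ½dt·q⊗(0,ω)) = (0.6877, -0.0200, -0.5230, 0.5032)

q' = (0.6877, -0.0200, -0.5230, 0.5032)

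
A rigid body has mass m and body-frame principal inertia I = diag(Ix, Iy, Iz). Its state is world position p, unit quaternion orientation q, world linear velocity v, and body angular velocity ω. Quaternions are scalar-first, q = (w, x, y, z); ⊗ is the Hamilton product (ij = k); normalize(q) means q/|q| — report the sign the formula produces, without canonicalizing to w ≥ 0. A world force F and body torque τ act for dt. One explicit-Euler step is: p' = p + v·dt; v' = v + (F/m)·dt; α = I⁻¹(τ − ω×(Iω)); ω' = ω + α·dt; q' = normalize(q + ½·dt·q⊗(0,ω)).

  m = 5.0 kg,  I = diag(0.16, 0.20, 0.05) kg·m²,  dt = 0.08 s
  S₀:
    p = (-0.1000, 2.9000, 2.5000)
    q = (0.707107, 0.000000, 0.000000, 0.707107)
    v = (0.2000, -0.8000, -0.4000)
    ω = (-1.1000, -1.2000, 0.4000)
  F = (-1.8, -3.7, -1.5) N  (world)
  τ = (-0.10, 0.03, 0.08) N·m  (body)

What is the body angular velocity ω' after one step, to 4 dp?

angular accel α = (-1.0750, 0.3920, 0.5440)
ω' = ω + α·dt = (-1.1860, -1.1686, 0.4435)

ω' = (-1.1860, -1.1686, 0.4435)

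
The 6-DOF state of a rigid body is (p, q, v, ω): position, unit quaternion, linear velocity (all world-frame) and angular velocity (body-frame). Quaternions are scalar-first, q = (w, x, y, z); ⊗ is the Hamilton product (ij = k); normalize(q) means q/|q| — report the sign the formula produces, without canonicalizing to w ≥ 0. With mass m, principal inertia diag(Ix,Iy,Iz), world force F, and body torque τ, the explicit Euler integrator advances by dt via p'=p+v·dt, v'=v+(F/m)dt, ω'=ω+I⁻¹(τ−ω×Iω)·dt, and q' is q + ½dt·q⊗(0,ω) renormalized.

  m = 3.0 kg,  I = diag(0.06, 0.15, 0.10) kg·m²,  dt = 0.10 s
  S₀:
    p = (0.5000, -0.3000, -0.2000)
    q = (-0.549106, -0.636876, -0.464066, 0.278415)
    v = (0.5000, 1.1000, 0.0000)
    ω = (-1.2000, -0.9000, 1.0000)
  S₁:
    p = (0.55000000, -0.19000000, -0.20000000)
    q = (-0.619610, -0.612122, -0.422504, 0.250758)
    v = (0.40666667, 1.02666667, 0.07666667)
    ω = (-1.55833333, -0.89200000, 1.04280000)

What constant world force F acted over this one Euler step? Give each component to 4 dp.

F = (-2.8000, -2.2000, 2.3000)

v₁ − v₀ = (-0.09333333, -0.07333333, 0.07666667)
applied force F = (-2.8000, -2.2000, 2.3000)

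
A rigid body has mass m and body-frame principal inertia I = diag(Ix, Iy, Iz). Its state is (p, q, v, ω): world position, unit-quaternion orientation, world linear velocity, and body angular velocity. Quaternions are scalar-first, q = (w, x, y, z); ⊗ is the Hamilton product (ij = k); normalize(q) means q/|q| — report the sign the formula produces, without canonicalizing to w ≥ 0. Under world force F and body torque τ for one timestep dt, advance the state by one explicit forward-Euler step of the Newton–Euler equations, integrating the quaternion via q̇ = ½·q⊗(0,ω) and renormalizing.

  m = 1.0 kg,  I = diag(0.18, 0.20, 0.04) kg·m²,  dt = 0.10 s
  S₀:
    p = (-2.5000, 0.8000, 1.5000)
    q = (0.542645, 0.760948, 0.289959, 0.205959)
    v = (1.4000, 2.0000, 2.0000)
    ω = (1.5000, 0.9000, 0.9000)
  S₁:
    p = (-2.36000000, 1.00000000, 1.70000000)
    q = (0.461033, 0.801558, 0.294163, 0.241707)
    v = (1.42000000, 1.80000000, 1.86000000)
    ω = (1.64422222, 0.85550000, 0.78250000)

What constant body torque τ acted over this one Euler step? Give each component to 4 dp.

ω₁ − ω₀ = (0.14422222, -0.04450000, -0.11750000)
precession coupling = (-0.1296, 0.1890, 0.0270)
I·α + gyro = (0.1300, 0.1000, -0.0200)

τ = (0.1300, 0.1000, -0.0200)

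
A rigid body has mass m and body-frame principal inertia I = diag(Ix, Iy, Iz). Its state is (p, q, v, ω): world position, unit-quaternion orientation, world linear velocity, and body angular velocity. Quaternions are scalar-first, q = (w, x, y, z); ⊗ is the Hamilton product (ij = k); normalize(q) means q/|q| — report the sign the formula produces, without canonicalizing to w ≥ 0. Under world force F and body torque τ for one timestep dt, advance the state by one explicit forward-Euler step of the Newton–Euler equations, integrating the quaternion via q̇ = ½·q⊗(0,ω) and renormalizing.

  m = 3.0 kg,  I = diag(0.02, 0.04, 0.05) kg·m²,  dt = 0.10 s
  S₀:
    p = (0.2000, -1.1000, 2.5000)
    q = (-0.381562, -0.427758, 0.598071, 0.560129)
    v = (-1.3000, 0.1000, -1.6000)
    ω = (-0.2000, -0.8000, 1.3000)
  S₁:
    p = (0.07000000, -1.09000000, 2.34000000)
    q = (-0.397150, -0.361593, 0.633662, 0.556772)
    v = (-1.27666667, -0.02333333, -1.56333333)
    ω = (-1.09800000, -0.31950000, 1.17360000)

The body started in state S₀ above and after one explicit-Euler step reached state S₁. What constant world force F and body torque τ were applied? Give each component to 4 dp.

Δω = ω₁−ω₀ = (-0.89800000, 0.48050000, -0.12640000)
precession coupling = (-0.0104, 0.0078, 0.0032)
τ = I·(Δω/dt) + ω₀×(Iω₀) = (-0.1900, 0.2000, -0.0600)
velocity change Δv = (0.02333333, -0.12333333, 0.03666667)
F = m·Δv/dt = (0.7000, -3.7000, 1.1000)

F = (0.7000, -3.7000, 1.1000)
τ = (-0.1900, 0.2000, -0.0600)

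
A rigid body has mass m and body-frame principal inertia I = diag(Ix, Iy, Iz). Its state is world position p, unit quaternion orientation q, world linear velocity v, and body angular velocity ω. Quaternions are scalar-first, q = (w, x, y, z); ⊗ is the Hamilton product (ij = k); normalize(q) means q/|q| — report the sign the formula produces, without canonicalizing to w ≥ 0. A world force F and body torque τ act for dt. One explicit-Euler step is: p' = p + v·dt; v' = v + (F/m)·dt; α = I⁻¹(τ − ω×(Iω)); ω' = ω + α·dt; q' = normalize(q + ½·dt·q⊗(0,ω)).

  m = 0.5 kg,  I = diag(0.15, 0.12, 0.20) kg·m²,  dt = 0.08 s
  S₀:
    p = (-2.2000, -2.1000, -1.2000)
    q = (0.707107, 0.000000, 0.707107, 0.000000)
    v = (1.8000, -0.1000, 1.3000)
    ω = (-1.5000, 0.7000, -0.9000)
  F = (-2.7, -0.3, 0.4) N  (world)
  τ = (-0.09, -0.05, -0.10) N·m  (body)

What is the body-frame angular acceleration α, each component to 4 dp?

ω×(Iω) gyroscopic = (-0.0504, -0.0675, 0.0315)
α = I⁻¹(τ − ω×Iω) = (-0.2640, 0.1458, -0.6575)

α = (-0.2640, 0.1458, -0.6575)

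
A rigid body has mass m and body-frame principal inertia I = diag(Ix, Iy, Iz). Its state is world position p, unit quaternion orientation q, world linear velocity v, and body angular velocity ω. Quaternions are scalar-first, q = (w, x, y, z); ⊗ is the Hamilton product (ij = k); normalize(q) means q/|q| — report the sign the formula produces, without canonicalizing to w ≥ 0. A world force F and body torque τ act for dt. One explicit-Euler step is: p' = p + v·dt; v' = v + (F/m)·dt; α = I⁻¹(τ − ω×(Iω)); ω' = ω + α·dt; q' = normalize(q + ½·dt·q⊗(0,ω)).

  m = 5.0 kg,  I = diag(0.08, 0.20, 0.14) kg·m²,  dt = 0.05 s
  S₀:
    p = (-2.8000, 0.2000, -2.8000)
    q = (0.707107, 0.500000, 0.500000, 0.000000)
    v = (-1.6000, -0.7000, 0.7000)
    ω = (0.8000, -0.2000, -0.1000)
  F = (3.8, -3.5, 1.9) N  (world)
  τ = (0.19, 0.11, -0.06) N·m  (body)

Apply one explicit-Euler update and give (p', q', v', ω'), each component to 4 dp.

ω×(Iω) gyroscopic = (-0.0012, 0.0048, -0.0192)
α = I⁻¹(τ − ω×Iω) = (2.3900, 0.5260, -0.2914)
ω + α·dt = (0.9195, -0.1737, -0.1146)
q⊗(0,ω) = (-0.3000000, 0.5156856, -0.0914214, -0.5707107)
q + ½dt·q⊗(0,ω), renormalized = (0.6995, 0.5128, 0.4976, -0.0143)
a = F/m = (0.7600, -0.7000, 0.3800)
new position p' = (-2.8800, 0.1650, -2.7650)
v + (F/m)dt = (-1.5620, -0.7350, 0.7190)

p' = (-2.8800, 0.1650, -2.7650)
q' = (0.6995, 0.5128, 0.4976, -0.0143)
v' = (-1.5620, -0.7350, 0.7190)
ω' = (0.9195, -0.1737, -0.1146)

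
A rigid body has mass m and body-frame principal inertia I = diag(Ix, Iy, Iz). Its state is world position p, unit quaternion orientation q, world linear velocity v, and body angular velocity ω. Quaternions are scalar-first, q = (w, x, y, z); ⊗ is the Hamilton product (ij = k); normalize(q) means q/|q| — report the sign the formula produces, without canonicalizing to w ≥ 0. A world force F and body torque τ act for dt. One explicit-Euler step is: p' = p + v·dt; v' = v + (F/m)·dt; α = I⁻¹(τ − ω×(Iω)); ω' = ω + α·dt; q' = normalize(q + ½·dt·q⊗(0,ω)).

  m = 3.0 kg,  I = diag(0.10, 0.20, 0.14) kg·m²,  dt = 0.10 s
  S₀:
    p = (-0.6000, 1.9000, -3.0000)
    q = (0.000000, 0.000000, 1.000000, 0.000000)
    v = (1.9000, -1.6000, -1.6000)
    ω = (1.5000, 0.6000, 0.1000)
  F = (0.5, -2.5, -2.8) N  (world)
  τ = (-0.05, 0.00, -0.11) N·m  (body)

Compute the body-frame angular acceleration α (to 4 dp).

ω×(Iω) gyroscopic = (-0.0036, -0.0060, 0.0900)
α = I⁻¹(τ − ω×Iω) = (-0.4640, 0.0300, -1.4286)

α = (-0.4640, 0.0300, -1.4286)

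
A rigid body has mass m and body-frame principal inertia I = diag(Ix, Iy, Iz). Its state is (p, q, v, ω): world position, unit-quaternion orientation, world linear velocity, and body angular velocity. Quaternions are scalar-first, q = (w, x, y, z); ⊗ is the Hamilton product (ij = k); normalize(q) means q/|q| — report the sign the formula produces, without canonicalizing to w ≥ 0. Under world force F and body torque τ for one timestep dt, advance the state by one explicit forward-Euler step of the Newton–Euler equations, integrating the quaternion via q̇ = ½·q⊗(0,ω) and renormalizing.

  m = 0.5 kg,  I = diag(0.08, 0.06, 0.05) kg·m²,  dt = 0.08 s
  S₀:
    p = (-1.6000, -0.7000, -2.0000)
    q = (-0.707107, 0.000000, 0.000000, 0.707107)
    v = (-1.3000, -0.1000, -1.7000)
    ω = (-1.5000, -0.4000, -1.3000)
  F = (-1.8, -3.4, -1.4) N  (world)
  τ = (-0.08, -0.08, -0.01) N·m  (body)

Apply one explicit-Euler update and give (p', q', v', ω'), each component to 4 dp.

new position p' = (-1.7040, -0.7080, -2.1360)
v + (F/m)dt = (-1.5880, -0.6440, -1.9240)
precession coupling ω×(Iω) = (-0.0052, 0.0585, -0.0120)
(τ − ω×Iω)/I = (-0.9350, -2.3083, 0.0400)
ω' = ω + α·dt = (-1.5748, -0.5847, -1.2968)
Hamilton product q⊗(0,ω) = (0.9192391, 1.3435033, -0.7778177, 0.9192391)
updated quaternion q' = (-0.6681, 0.0536, -0.0310, 0.7414)

p' = (-1.7040, -0.7080, -2.1360)
q' = (-0.6681, 0.0536, -0.0310, 0.7414)
v' = (-1.5880, -0.6440, -1.9240)
ω' = (-1.5748, -0.5847, -1.2968)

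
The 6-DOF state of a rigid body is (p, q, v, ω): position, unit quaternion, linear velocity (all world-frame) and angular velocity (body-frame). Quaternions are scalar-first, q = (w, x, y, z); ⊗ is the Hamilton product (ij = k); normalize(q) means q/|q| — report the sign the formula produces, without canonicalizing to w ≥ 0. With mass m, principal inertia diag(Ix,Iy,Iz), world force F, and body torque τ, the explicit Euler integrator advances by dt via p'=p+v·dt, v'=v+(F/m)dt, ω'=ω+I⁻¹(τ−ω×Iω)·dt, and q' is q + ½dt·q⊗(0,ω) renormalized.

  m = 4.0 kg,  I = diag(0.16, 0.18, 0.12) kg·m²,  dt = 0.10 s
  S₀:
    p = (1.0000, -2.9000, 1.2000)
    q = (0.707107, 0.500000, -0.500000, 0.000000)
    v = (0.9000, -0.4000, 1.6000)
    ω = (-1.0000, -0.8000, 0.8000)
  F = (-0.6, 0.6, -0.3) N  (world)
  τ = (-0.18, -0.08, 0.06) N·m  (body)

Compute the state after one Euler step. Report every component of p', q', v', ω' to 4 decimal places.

(τ − ω×Iω)/I = (-1.3650, -0.2667, 0.3667)
ω + α·dt = (-1.1365, -0.8267, 0.8367)
q⊗(0,ω) = (0.1000000, -1.1071070, -0.9656856, -0.3343144)
q + ½dt·q⊗(0,ω), renormalized = (0.7101, 0.4434, -0.5467, -0.0167)
a = F/m = (-0.1500, 0.1500, -0.0750)
new position p' = (1.0900, -2.9400, 1.3600)
new velocity v' = (0.8850, -0.3850, 1.5925)

p' = (1.0900, -2.9400, 1.3600)
q' = (0.7101, 0.4434, -0.5467, -0.0167)
v' = (0.8850, -0.3850, 1.5925)
ω' = (-1.1365, -0.8267, 0.8367)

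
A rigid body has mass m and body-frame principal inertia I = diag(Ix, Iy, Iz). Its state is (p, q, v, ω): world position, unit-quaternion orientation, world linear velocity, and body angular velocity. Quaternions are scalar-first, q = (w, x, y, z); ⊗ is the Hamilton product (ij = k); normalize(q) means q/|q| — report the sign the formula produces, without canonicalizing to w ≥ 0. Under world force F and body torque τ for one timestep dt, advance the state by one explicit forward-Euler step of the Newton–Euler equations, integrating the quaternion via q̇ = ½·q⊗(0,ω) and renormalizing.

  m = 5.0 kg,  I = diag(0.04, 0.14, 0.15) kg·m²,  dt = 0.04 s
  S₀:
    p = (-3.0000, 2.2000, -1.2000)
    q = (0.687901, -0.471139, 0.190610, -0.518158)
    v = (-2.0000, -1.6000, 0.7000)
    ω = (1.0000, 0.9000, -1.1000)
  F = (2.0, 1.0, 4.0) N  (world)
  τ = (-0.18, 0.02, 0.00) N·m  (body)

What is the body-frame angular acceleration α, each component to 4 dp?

gyro term ω×Iω = (-0.0099, 0.1210, 0.0900)
(τ − ω×Iω)/I = (-4.2525, -0.7214, -0.6000)

α = (-4.2525, -0.7214, -0.6000)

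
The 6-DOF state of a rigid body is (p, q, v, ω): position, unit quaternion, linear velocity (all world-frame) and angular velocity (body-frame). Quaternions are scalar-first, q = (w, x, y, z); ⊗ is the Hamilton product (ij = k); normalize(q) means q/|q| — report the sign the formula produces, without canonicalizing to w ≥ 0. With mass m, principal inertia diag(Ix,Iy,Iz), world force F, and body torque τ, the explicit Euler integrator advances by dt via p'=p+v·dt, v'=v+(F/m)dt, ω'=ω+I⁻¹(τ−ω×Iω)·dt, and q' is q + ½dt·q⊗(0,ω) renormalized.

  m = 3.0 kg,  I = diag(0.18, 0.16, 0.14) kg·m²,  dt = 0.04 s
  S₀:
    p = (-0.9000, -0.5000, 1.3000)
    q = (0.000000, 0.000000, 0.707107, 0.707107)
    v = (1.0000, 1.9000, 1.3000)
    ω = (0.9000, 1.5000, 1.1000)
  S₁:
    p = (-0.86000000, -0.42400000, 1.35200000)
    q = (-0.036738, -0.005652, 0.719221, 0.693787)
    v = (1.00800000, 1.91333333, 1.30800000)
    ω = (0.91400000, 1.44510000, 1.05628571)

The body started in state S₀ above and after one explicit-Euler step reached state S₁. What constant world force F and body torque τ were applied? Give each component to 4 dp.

ω₁ − ω₀ = (0.01400000, -0.05490000, -0.04371429)
gyro term ω₀×Iω₀ = (-0.0330, 0.0396, -0.0270)
I·α + gyro = (0.0300, -0.1800, -0.1800)
Δv = v₁−v₀ = (0.00800000, 0.01333333, 0.00800000)
m·(v₁−v₀)/dt = (0.6000, 1.0000, 0.6000)

F = (0.6000, 1.0000, 0.6000)
τ = (0.0300, -0.1800, -0.1800)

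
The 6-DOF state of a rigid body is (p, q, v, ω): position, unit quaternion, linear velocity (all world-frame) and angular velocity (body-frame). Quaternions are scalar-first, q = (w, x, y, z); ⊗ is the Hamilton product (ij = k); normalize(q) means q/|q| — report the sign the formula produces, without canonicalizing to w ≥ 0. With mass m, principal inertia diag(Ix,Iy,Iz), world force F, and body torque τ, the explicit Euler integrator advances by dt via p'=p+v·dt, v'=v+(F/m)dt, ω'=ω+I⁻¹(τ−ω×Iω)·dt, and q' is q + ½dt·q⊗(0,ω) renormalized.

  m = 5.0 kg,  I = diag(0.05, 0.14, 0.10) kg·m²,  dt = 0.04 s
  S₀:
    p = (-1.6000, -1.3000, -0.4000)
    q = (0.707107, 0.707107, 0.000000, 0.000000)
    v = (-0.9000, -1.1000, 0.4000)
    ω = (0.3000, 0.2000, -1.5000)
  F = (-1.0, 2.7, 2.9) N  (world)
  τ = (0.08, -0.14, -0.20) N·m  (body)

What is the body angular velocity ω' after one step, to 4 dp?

ω' = (0.3544, 0.1536, -1.5822)

(τ − ω×Iω)/I = (1.3600, -1.1607, -2.0540)
ω' = ω + α·dt = (0.3544, 0.1536, -1.5822)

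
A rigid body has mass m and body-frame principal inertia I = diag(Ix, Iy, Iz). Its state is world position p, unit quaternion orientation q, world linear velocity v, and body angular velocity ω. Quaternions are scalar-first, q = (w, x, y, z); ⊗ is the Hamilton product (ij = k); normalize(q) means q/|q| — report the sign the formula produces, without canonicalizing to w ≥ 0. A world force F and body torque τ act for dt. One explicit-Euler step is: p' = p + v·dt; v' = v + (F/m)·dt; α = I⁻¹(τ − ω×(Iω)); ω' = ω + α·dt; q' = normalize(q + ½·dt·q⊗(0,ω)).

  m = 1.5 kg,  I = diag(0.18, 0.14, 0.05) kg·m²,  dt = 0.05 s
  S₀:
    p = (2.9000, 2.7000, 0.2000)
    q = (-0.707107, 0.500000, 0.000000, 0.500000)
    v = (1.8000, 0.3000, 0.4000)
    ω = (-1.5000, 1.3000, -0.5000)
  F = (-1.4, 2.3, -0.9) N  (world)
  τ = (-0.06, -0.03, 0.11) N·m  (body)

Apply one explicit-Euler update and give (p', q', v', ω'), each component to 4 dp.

p' = (2.9900, 2.7150, 0.2200)
q' = (-0.6812, 0.5096, -0.0354, 0.5244)
v' = (1.7533, 0.3767, 0.3700)
ω' = (-1.5329, 1.2545, -0.4680)

gyro term ω×Iω = (0.0585, 0.0975, 0.0780)
(τ − ω×Iω)/I = (-0.6583, -0.9107, 0.6400)
ω' = ω + α·dt = (-1.5329, 1.2545, -0.4680)
2q̇ = q⊗(0,ω) = (1.0000000, 0.4106605, -1.4192391, 1.0035535)
q + ½dt·q⊗(0,ω), renormalized = (-0.6812, 0.5096, -0.0354, 0.5244)
linear accel F/m = (-0.9333, 1.5333, -0.6000)
p + v·dt = (2.9900, 2.7150, 0.2200)
new velocity v' = (1.7533, 0.3767, 0.3700)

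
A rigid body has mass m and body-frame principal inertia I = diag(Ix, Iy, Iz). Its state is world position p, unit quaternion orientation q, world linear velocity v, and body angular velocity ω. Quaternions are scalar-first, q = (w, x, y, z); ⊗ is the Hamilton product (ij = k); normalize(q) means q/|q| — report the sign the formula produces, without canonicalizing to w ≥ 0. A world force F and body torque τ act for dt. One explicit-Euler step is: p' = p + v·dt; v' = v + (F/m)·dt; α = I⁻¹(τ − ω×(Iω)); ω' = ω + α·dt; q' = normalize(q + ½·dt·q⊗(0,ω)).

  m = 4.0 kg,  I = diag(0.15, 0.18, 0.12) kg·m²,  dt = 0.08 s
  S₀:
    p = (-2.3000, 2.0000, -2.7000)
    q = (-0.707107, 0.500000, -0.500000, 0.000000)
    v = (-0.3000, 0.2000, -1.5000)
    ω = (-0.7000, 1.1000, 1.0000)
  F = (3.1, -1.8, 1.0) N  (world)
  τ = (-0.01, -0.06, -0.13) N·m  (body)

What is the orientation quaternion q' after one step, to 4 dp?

q' = (-0.6697, 0.4987, -0.5499, -0.0202)

q⊗(0,ω) = (0.9000000, -0.0050251, -1.2778177, -0.5071070)
updated quaternion q' = (-0.6697, 0.4987, -0.5499, -0.0202)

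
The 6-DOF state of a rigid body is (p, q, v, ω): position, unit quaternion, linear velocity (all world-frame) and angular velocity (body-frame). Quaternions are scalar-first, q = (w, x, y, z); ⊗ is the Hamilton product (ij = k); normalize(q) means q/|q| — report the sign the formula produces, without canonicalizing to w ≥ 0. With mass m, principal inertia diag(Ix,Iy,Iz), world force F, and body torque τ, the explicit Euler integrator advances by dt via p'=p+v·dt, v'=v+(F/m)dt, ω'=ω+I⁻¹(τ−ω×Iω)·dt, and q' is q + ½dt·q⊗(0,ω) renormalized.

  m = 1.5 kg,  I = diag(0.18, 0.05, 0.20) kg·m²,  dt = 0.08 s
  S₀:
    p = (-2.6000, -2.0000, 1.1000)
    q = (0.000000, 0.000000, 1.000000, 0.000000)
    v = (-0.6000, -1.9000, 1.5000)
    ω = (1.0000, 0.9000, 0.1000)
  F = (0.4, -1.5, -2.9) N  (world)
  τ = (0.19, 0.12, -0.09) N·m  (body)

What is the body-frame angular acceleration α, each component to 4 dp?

gyro term ω×Iω = (0.0135, -0.0020, -0.1170)
angular accel α = (0.9806, 2.4400, 0.1350)

α = (0.9806, 2.4400, 0.1350)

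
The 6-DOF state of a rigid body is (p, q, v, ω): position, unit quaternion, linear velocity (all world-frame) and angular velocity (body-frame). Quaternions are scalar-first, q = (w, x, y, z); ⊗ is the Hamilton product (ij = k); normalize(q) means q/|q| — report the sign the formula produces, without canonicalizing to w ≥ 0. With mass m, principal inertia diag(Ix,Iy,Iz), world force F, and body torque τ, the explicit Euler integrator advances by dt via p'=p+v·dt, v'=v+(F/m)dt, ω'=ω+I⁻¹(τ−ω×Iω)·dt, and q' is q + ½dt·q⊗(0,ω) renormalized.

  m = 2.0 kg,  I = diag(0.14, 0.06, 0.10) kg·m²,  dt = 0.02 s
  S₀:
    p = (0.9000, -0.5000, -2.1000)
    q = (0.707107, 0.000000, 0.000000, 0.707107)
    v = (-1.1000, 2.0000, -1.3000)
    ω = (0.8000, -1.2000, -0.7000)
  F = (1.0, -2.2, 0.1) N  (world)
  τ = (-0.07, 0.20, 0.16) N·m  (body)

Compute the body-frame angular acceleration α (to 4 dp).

α = (-0.7400, 3.7067, 0.8320)

ω×(Iω) gyroscopic = (0.0336, -0.0224, 0.0768)
(τ − ω×Iω)/I = (-0.7400, 3.7067, 0.8320)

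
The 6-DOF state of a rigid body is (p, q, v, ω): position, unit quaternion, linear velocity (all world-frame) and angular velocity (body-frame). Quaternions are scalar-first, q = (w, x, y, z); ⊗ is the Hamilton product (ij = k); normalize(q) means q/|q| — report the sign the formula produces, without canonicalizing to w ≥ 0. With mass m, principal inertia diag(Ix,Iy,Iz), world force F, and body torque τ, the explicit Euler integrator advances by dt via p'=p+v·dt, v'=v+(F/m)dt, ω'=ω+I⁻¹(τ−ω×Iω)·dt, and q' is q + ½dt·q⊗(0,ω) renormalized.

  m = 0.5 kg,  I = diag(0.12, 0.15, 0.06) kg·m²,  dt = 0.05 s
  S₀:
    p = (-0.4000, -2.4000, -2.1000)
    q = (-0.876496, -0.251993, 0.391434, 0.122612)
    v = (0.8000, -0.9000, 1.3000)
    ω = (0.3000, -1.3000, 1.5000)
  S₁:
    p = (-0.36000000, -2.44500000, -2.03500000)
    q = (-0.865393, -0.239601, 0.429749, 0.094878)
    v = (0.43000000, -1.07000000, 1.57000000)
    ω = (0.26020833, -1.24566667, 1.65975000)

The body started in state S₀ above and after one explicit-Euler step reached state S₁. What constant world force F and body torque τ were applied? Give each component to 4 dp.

F = (-3.7000, -1.7000, 2.7000)
τ = (0.0800, 0.1900, 0.1800)

Δω = ω₁−ω₀ = (-0.03979167, 0.05433333, 0.15975000)
precession coupling = (0.1755, 0.0270, -0.0117)
I·α + gyro = (0.0800, 0.1900, 0.1800)
velocity change Δv = (-0.37000000, -0.17000000, 0.27000000)
m·(v₁−v₀)/dt = (-3.7000, -1.7000, 2.7000)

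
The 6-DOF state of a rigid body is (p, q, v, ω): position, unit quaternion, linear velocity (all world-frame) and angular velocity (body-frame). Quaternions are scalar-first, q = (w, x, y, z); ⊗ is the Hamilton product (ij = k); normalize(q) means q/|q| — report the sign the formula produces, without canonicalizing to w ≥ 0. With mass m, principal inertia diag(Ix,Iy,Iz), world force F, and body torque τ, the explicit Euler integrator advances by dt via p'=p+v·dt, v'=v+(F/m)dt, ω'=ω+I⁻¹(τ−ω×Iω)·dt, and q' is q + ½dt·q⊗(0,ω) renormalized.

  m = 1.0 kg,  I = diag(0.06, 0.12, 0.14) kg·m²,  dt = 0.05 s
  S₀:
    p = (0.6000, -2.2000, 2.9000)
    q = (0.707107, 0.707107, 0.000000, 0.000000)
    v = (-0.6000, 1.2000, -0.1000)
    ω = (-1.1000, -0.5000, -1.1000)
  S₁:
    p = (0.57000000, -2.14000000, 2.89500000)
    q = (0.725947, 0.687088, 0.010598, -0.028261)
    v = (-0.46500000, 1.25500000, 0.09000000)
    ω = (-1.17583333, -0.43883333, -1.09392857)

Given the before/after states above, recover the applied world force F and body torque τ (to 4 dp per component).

F = (2.7000, 1.1000, 3.8000)
τ = (-0.0800, 0.0500, 0.0500)

velocity change Δv = (0.13500000, 0.05500000, 0.19000000)
applied force F = (2.7000, 1.1000, 3.8000)
ω₁ − ω₀ = (-0.07583333, 0.06116667, 0.00607143)
gyro term ω₀×Iω₀ = (0.0110, -0.0968, 0.0330)
I·α + gyro = (-0.0800, 0.0500, 0.0500)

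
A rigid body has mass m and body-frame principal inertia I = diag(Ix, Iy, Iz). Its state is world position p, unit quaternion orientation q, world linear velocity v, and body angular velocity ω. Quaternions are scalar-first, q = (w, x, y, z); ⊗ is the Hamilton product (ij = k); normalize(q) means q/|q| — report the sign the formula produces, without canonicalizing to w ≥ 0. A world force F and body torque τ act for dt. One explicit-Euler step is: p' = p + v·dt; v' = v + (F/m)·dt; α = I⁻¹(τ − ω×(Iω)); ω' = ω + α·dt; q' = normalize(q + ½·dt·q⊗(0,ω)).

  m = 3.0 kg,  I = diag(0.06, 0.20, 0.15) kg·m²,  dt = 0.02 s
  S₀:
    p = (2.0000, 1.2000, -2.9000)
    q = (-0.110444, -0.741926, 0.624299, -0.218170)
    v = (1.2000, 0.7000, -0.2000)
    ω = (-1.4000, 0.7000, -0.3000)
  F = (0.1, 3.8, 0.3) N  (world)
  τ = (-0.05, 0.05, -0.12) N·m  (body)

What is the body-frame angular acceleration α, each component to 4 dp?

α = (-1.0083, 0.4390, 0.1147)

precession coupling ω×(Iω) = (0.0105, -0.0378, -0.1372)
α = I⁻¹(τ − ω×Iω) = (-1.0083, 0.4390, 0.1147)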